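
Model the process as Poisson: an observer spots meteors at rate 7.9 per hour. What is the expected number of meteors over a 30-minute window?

E[N] = λt = 7.9 × 0.5 = 3.95 (a 30-minute window = 0.5 hours).

3.95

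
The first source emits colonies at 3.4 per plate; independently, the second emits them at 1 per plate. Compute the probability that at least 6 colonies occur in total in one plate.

0.2801

Independent Poisson processes superpose: combined rate λ = 3.4 + 1 = 4.4 per plate.
So μ = 4.4.
P(N ≥ 6) = 1 − P(N ≤ 5) ≈ 0.2801.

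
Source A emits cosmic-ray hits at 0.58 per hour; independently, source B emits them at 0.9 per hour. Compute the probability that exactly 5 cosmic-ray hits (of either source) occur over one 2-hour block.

0.0981

Independent Poisson processes superpose: combined rate λ = 0.58 + 0.9 = 1.48 per hour.
Over the interval, μ = 1.48 × 2 = 2.96 (a 2-hour block = 2 hours).
P(N = 5) = e^(−2.96) · 2.96^5/5! ≈ 0.0981.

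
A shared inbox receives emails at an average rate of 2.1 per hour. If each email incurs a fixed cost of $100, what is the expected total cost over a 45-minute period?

E[N] = 2.1 × 0.75 = 1.575 (a 45-minute period = 0.75 hours); E[cost] = 1.575 × $100 = $157.5.

$157.5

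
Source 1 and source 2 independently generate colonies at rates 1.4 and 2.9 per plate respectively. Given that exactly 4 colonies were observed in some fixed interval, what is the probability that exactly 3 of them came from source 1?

Given the total, each event is independently from source 1 with probability p = λ_1/(λ_1+λ_2) = 1.4/4.3 ≈ 0.3256.
So K ~ Binomial(4, 1.4/4.3): P(K = 3) = C(4,3) · (1.4/4.3)^3 · (2.9/4.3)^1 ≈ 0.0931.

0.0931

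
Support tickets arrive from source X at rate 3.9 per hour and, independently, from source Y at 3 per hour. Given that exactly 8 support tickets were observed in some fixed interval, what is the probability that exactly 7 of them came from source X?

Given the total, each event is independently from source X with probability p = λ_X/(λ_X+λ_Y) = 3.9/6.9 ≈ 0.5652.
So K ~ Binomial(8, 3.9/6.9): P(K = 7) = C(8,7) · (3.9/6.9)^7 · (3/6.9)^1 ≈ 0.0641.

0.0641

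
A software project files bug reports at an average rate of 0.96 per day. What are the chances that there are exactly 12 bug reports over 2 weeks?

0.1056

Over the interval, μ = 0.96 × 14 = 13.44 (2 weeks = 14 days).
P(N = 12) = e^(−μ) μ^12/12! = e^(−13.44) · 13.44^12/479001600 ≈ 0.1056.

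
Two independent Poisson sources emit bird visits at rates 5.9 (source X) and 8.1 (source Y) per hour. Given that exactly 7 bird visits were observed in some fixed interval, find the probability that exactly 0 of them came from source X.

Given the total, each event is independently from source X with probability p = λ_X/(λ_X+λ_Y) = 5.9/14 ≈ 0.4214.
So K ~ Binomial(7, 5.9/14): P(K = 0) = C(7,0) · (5.9/14)^0 · (8.1/14)^7 ≈ 0.0217.

0.0217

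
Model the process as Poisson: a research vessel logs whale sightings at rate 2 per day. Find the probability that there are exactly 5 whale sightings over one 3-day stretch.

Over the interval, μ = 2 × 3 = 6 (a 3-day stretch = 3 days).
P(N = 5) = e^(−μ) μ^5/5! = e^(−6) · 6^5/120 ≈ 0.1606.

0.1606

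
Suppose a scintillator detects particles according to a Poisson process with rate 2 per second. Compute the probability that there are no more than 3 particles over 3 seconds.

0.1512

Over the interval, μ = 2 × 3 = 6 (3 seconds).
P(N ≤ 3) = Σ_{j=0}^{3} e^(−μ) μ^j/j! ≈ 0.1512.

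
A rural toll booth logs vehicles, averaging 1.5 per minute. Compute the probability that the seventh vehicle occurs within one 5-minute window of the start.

0.6218

Over the interval, μ = 1.5 × 5 = 7.5 (a 5-minute window = 5 minutes).
The seventh arrival falls in the interval iff at least 7 events occur there: P(S_7 ≤ t) = P(N ≥ 7) = 1 − P(N ≤ 6) ≈ 0.6218.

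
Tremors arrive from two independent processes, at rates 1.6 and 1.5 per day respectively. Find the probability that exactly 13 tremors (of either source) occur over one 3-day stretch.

Independent Poisson processes superpose: combined rate λ = 1.6 + 1.5 = 3.1 per day.
Over the interval, μ = 3.1 × 3 = 9.3 (a 3-day stretch = 3 days).
P(N = 13) = e^(−9.3) · 9.3^13/13! ≈ 0.0572.

0.0572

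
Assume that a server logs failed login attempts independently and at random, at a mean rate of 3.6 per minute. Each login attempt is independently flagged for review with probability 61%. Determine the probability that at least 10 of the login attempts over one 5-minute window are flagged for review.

0.6573

Thinning: the login attempts that are flagged for review themselves form a Poisson process with rate 0.61 × 3.6 = 2.196 per minute.
Over the interval, μ = 2.196 × 5 = 10.98 (a 5-minute window = 5 minutes).
P(N ≥ 10) = 1 − P(N ≤ 9) ≈ 0.6573.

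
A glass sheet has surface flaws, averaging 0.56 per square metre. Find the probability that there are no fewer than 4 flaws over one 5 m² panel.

Over the interval, μ = 0.56 × 5 = 2.8 (a 5 m² panel = 5 square metres).
P(N ≥ 4) = 1 − P(N ≤ 3) = 1 − Σ_{j=0}^{3} e^(−μ) μ^j/j! ≈ 0.3081.

0.3081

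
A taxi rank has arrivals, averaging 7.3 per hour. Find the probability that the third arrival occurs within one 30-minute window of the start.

0.7060

Over the interval, μ = 7.3 × 0.5 = 3.65 (a 30-minute window = 0.5 hours).
The third arrival falls in the interval iff at least 3 events occur there: P(S_3 ≤ t) = P(N ≥ 3) = 1 − P(N ≤ 2) ≈ 0.7060.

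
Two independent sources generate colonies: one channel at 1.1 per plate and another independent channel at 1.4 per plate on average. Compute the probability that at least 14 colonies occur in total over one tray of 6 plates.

0.6368

Independent Poisson processes superpose: combined rate λ = 1.1 + 1.4 = 2.5 per plate.
Over the interval, μ = 2.5 × 6 = 15 (a tray of 6 plates = 6 plates).
P(N ≥ 14) = 1 − P(N ≤ 13) ≈ 0.6368.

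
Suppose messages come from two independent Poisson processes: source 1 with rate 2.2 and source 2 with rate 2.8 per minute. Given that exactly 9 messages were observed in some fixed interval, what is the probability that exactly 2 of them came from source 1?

0.1204

Given the total, each event is independently from source 1 with probability p = λ_1/(λ_1+λ_2) = 2.2/5 = 0.4400.
So K ~ Binomial(9, 2.2/5): P(K = 2) = C(9,2) · (2.2/5)^2 · (2.8/5)^7 ≈ 0.1204.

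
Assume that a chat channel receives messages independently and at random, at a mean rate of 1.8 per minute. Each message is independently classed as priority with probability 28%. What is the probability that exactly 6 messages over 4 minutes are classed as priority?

0.0124

Thinning: the messages that are classed as priority themselves form a Poisson process with rate 0.28 × 1.8 = 0.504 per minute.
Over the interval, μ = 0.504 × 4 = 2.016 (4 minutes).
P(N = 6) = e^(−2.016) · 2.016^6/6! ≈ 0.0124.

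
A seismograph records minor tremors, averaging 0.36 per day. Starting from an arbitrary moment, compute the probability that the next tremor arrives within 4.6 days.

0.8091

Inter-arrival times are exponential with rate λ = 0.36 per day.
P(T ≤ 4.6) = 1 − e^(−λt) = 1 − e^(−0.36 × 4.6) = 1 − e^(−1.656) ≈ 0.8091.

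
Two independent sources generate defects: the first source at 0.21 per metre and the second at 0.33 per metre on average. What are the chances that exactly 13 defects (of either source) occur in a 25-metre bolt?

Independent Poisson processes superpose: combined rate λ = 0.21 + 0.33 = 0.54 per metre.
Over the interval, μ = 0.54 × 25 = 13.5 (a 25-metre bolt = 25 metres).
P(N = 13) = e^(−13.5) · 13.5^13/13! ≈ 0.1089.

0.1089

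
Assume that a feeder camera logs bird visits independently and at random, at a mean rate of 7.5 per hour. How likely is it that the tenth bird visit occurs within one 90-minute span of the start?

Over the interval, μ = 7.5 × 1.5 = 11.25 (a 90-minute span = 1.5 hours).
The tenth arrival falls in the interval iff at least 10 events occur there: P(S_10 ≤ t) = P(N ≥ 10) = 1 − P(N ≤ 9) ≈ 0.6860.

0.6860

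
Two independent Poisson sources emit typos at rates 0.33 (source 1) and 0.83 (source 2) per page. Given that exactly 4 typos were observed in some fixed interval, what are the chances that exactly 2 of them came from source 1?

0.2486

Given the total, each event is independently from source 1 with probability p = λ_1/(λ_1+λ_2) = 0.33/1.16 ≈ 0.2845.
So K ~ Binomial(4, 0.33/1.16): P(K = 2) = C(4,2) · (0.33/1.16)^2 · (0.83/1.16)^2 ≈ 0.2486.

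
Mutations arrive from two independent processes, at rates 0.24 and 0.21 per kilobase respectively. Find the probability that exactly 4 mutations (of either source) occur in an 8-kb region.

Independent Poisson processes superpose: combined rate λ = 0.24 + 0.21 = 0.45 per kilobase.
Over the interval, μ = 0.45 × 8 = 3.6 (an 8-kb region = 8 kilobases).
P(N = 4) = e^(−3.6) · 3.6^4/4! ≈ 0.1912.

0.1912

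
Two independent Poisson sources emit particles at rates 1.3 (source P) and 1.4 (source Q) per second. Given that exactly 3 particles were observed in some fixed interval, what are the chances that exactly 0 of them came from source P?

Given the total, each event is independently from source P with probability p = λ_P/(λ_P+λ_Q) = 1.3/2.7 ≈ 0.4815.
So K ~ Binomial(3, 1.3/2.7): P(K = 0) = C(3,0) · (1.3/2.7)^0 · (1.4/2.7)^3 ≈ 0.1394.

0.1394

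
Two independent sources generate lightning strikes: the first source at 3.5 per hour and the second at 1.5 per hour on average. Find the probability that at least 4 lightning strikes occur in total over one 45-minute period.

Independent Poisson processes superpose: combined rate λ = 3.5 + 1.5 = 5 per hour.
Over the interval, μ = 5 × 0.75 = 3.75 (a 45-minute period = 0.75 hours).
P(N ≥ 4) = 1 − P(N ≤ 3) ≈ 0.5162.

0.5162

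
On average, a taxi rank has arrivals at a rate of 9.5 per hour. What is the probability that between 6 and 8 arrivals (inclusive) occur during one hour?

With mean μ = 9.5 per hour,
P(6 ≤ N ≤ 8) = Σ_{j=6}^{8} e^(−9.5) · 9.5^j/j! ≈ 0.3033.

0.3033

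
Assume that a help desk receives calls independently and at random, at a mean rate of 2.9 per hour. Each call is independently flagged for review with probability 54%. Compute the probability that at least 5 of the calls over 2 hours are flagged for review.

Thinning: the calls that are flagged for review themselves form a Poisson process with rate 0.54 × 2.9 = 1.566 per hour.
Over the interval, μ = 1.566 × 2 = 3.132 (2 hours).
P(N ≥ 5) = 1 − P(N ≤ 4) ≈ 0.2074.

0.2074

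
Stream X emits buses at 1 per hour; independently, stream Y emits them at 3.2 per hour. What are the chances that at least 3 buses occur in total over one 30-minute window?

Independent Poisson processes superpose: combined rate λ = 1 + 3.2 = 4.2 per hour.
Over the interval, μ = 4.2 × 0.5 = 2.1 (a 30-minute window = 0.5 hours).
P(N ≥ 3) = 1 − P(N ≤ 2) ≈ 0.3504.

0.3504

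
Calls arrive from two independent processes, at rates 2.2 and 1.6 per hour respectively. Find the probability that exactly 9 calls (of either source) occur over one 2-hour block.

0.1167

Independent Poisson processes superpose: combined rate λ = 2.2 + 1.6 = 3.8 per hour.
Over the interval, μ = 3.8 × 2 = 7.6 (a 2-hour block = 2 hours).
P(N = 9) = e^(−7.6) · 7.6^9/9! ≈ 0.1167.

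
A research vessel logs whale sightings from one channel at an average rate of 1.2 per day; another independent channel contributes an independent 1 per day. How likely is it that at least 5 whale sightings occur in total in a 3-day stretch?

0.7873

Independent Poisson processes superpose: combined rate λ = 1.2 + 1 = 2.2 per day.
Over the interval, μ = 2.2 × 3 = 6.6 (a 3-day stretch = 3 days).
P(N ≥ 5) = 1 − P(N ≤ 4) ≈ 0.7873.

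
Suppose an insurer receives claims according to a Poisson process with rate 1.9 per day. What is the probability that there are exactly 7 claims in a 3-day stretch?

0.1298

Over the interval, μ = 1.9 × 3 = 5.7 (a 3-day stretch = 3 days).
P(N = 7) = e^(−μ) μ^7/7! = e^(−5.7) · 5.7^7/5040 ≈ 0.1298.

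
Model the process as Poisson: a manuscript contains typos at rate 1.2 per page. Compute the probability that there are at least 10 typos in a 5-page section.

Over the interval, μ = 1.2 × 5 = 6 (a 5-page section = 5 pages).
P(N ≥ 10) = 1 − P(N ≤ 9) = 1 − Σ_{j=0}^{9} e^(−μ) μ^j/j! ≈ 0.0839.

0.0839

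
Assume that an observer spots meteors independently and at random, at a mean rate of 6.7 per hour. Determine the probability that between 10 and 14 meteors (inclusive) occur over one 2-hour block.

0.4928

Over the interval, μ = 6.7 × 2 = 13.4 (a 2-hour block = 2 hours).
P(10 ≤ N ≤ 14) = Σ_{j=10}^{14} e^(−13.4) · 13.4^j/j! ≈ 0.4928.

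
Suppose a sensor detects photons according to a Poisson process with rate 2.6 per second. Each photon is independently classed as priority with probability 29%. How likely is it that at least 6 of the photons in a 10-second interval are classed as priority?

Thinning: the photons that are classed as priority themselves form a Poisson process with rate 0.29 × 2.6 = 0.754 per second.
Over the interval, μ = 0.754 × 10 = 7.54 (a 10-second interval = 10 seconds).
P(N ≥ 6) = 1 − P(N ≤ 5) ≈ 0.7629.

0.7629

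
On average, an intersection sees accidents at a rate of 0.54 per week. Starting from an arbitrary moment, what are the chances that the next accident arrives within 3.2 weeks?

Inter-arrival times are exponential with rate λ = 0.54 per week.
P(T ≤ 3.2) = 1 − e^(−λt) = 1 − e^(−0.54 × 3.2) = 1 − e^(−1.728) ≈ 0.8224.

0.8224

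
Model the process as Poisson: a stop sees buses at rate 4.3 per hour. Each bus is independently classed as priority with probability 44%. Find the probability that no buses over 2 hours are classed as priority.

Thinning: the buses that are classed as priority themselves form a Poisson process with rate 0.44 × 4.3 = 1.892 per hour.
Over the interval, μ = 1.892 × 2 = 3.784 (2 hours).
P(N = 0) = e^(−3.784) · 3.784^0/0! ≈ 0.0227.

0.0227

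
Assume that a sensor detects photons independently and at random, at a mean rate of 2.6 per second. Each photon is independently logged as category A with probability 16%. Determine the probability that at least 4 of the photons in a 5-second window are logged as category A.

0.1576

Thinning: the photons that are logged as category A themselves form a Poisson process with rate 0.16 × 2.6 = 0.416 per second.
Over the interval, μ = 0.416 × 5 = 2.08 (a 5-second window = 5 seconds).
P(N ≥ 4) = 1 − P(N ≤ 3) ≈ 0.1576.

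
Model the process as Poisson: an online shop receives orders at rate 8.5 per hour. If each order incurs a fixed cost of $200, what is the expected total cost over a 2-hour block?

E[N] = 8.5 × 2 = 17 (a 2-hour block = 2 hours); E[cost] = 17 × $200 = $3400.

$3400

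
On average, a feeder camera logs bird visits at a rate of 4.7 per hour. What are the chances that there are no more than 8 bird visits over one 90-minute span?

Over the interval, μ = 4.7 × 1.5 = 7.05 (a 90-minute span = 1.5 hours).
P(N ≤ 8) = Σ_{j=0}^{8} e^(−μ) μ^j/j! ≈ 0.7225.

0.7225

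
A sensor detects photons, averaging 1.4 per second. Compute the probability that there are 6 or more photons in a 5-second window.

Over the interval, μ = 1.4 × 5 = 7 (a 5-second window = 5 seconds).
P(N ≥ 6) = 1 − P(N ≤ 5) = 1 − Σ_{j=0}^{5} e^(−μ) μ^j/j! ≈ 0.6993.

0.6993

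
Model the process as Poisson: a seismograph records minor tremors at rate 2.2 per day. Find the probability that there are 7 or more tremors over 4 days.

0.7744

Over the interval, μ = 2.2 × 4 = 8.8 (4 days).
P(N ≥ 7) = 1 − P(N ≤ 6) = 1 − Σ_{j=0}^{6} e^(−μ) μ^j/j! ≈ 0.7744.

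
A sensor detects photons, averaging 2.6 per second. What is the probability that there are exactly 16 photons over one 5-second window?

Over the interval, μ = 2.6 × 5 = 13 (a 5-second window = 5 seconds).
P(N = 16) = e^(−μ) μ^16/16! = e^(−13) · 13^16/20922789888000 ≈ 0.0719.

0.0719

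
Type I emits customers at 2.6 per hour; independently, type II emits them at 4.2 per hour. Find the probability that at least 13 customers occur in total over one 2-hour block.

0.6011

Independent Poisson processes superpose: combined rate λ = 2.6 + 4.2 = 6.8 per hour.
Over the interval, μ = 6.8 × 2 = 13.6 (a 2-hour block = 2 hours).
P(N ≥ 13) = 1 − P(N ≤ 12) ≈ 0.6011.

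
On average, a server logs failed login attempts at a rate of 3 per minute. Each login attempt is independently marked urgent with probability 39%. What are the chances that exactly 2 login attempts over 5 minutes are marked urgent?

Thinning: the login attempts that are marked urgent themselves form a Poisson process with rate 0.39 × 3 = 1.17 per minute.
Over the interval, μ = 1.17 × 5 = 5.85 (5 minutes).
P(N = 2) = e^(−5.85) · 5.85^2/2! ≈ 0.0493.

0.0493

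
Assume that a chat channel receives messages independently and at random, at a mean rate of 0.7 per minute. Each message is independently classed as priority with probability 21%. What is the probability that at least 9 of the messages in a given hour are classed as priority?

Thinning: the messages that are classed as priority themselves form a Poisson process with rate 0.21 × 0.7 = 0.147 per minute.
Over the interval, μ = 0.147 × 60 = 8.82 (an hour = 60 minutes).
P(N ≥ 9) = 1 − P(N ≤ 8) ≈ 0.5204.

0.5204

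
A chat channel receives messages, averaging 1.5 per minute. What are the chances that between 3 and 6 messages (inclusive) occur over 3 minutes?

0.6575

Over the interval, μ = 1.5 × 3 = 4.5 (3 minutes).
P(3 ≤ N ≤ 6) = Σ_{j=3}^{6} e^(−4.5) · 4.5^j/j! ≈ 0.6575.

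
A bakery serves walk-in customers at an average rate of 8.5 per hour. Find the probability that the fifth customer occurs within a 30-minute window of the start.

Over the interval, μ = 8.5 × 0.5 = 4.25 (a 30-minute window = 0.5 hours).
The fifth arrival falls in the interval iff at least 5 events occur there: P(S_5 ≤ t) = P(N ≥ 5) = 1 − P(N ≤ 4) ≈ 0.4199.

0.4199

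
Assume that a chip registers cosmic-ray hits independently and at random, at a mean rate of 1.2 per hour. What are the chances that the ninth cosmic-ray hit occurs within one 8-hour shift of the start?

0.6204

Over the interval, μ = 1.2 × 8 = 9.6 (an 8-hour shift = 8 hours).
The ninth arrival falls in the interval iff at least 9 events occur there: P(S_9 ≤ t) = P(N ≥ 9) = 1 − P(N ≤ 8) ≈ 0.6204.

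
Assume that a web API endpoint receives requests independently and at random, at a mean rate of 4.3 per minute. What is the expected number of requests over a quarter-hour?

E[N] = λt = 4.3 × 15 = 64.5 (a quarter-hour = 15 minutes).

64.5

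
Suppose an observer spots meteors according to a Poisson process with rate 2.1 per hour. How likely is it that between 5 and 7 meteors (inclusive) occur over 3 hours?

0.4548

Over the interval, μ = 2.1 × 3 = 6.3 (3 hours).
P(5 ≤ N ≤ 7) = Σ_{j=5}^{7} e^(−6.3) · 6.3^j/j! ≈ 0.4548.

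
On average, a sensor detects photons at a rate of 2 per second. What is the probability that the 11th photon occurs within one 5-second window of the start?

0.4170

Over the interval, μ = 2 × 5 = 10 (a 5-second window = 5 seconds).
The 11th arrival falls in the interval iff at least 11 events occur there: P(S_11 ≤ t) = P(N ≥ 11) = 1 − P(N ≤ 10) ≈ 0.4170.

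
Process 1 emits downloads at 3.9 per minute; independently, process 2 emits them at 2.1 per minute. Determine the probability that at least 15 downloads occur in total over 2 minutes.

0.2280

Independent Poisson processes superpose: combined rate λ = 3.9 + 2.1 = 6 per minute.
Over the interval, μ = 6 × 2 = 12 (2 minutes).
P(N ≥ 15) = 1 − P(N ≤ 14) ≈ 0.2280.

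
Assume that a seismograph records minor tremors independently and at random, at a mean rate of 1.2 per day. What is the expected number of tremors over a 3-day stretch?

3.6

E[N] = λt = 1.2 × 3 = 3.6 (a 3-day stretch = 3 days).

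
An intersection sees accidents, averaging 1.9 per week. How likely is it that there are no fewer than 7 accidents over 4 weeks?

0.6354

Over the interval, μ = 1.9 × 4 = 7.6 (4 weeks).
P(N ≥ 7) = 1 − P(N ≤ 6) = 1 − Σ_{j=0}^{6} e^(−μ) μ^j/j! ≈ 0.6354.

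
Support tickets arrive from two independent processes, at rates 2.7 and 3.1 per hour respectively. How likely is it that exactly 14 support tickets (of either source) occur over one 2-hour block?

Independent Poisson processes superpose: combined rate λ = 2.7 + 3.1 = 5.8 per hour.
Over the interval, μ = 5.8 × 2 = 11.6 (a 2-hour block = 2 hours).
P(N = 14) = e^(−11.6) · 11.6^14/14! ≈ 0.0840.

0.0840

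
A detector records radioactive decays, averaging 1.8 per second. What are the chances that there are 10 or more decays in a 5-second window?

Over the interval, μ = 1.8 × 5 = 9 (a 5-second window = 5 seconds).
P(N ≥ 10) = 1 − P(N ≤ 9) = 1 − Σ_{j=0}^{9} e^(−μ) μ^j/j! ≈ 0.4126.

0.4126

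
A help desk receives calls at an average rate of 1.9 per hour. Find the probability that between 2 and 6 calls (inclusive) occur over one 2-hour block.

Over the interval, μ = 1.9 × 2 = 3.8 (a 2-hour block = 2 hours).
P(2 ≤ N ≤ 6) = Σ_{j=2}^{6} e^(−3.8) · 3.8^j/j! ≈ 0.8017.

0.8017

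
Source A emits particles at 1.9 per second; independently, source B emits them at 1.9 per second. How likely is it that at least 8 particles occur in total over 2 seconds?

0.4900

Independent Poisson processes superpose: combined rate λ = 1.9 + 1.9 = 3.8 per second.
Over the interval, μ = 3.8 × 2 = 7.6 (2 seconds).
P(N ≥ 8) = 1 − P(N ≤ 7) ≈ 0.4900.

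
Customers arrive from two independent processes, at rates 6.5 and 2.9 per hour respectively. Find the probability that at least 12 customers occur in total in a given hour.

Independent Poisson processes superpose: combined rate λ = 6.5 + 2.9 = 9.4 per hour.
So μ = 9.4.
P(N ≥ 12) = 1 − P(N ≤ 11) ≈ 0.2374.

0.2374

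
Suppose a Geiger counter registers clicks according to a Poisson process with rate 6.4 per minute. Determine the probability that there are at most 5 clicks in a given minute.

0.3837

With mean μ = 6.4 per minute,
P(N ≤ 5) = Σ_{j=0}^{5} e^(−μ) μ^j/j! ≈ 0.3837.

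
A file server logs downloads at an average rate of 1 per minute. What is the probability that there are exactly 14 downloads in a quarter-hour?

Over the interval, μ = 1 × 15 = 15 (a quarter-hour = 15 minutes).
P(N = 14) = e^(−μ) μ^14/14! = e^(−15) · 15^14/87178291200 ≈ 0.1024.

0.1024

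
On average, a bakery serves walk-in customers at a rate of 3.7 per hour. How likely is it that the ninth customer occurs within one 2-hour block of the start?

0.3243

Over the interval, μ = 3.7 × 2 = 7.4 (a 2-hour block = 2 hours).
The ninth arrival falls in the interval iff at least 9 events occur there: P(S_9 ≤ t) = P(N ≥ 9) = 1 − P(N ≤ 8) ≈ 0.3243.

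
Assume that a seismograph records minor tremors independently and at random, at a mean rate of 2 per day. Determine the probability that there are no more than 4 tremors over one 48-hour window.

0.6288

Over the interval, μ = 2 × 2 = 4 (a 48-hour window = 2 days).
P(N ≤ 4) = Σ_{j=0}^{4} e^(−μ) μ^j/j! ≈ 0.6288.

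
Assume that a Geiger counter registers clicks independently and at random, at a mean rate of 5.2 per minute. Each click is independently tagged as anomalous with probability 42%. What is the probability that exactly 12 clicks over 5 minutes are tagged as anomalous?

0.1086

Thinning: the clicks that are tagged as anomalous themselves form a Poisson process with rate 0.42 × 5.2 = 2.184 per minute.
Over the interval, μ = 2.184 × 5 = 10.92 (5 minutes).
P(N = 12) = e^(−10.92) · 10.92^12/12! ≈ 0.1086.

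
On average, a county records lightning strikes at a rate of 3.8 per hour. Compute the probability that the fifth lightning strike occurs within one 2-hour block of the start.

0.8751

Over the interval, μ = 3.8 × 2 = 7.6 (a 2-hour block = 2 hours).
The fifth arrival falls in the interval iff at least 5 events occur there: P(S_5 ≤ t) = P(N ≥ 5) = 1 − P(N ≤ 4) ≈ 0.8751.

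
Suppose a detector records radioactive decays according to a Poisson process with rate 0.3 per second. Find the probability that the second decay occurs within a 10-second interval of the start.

0.8009

Over the interval, μ = 0.3 × 10 = 3 (a 10-second interval = 10 seconds).
The second arrival falls in the interval iff at least 2 events occur there: P(S_2 ≤ t) = P(N ≥ 2) = 1 − P(N ≤ 1) ≈ 0.8009.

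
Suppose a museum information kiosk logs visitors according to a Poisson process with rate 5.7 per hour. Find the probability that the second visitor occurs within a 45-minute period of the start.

Over the interval, μ = 5.7 × 0.75 = 4.275 (a 45-minute period = 0.75 hours).
The second arrival falls in the interval iff at least 2 events occur there: P(S_2 ≤ t) = P(N ≥ 2) = 1 − P(N ≤ 1) ≈ 0.9266.

0.9266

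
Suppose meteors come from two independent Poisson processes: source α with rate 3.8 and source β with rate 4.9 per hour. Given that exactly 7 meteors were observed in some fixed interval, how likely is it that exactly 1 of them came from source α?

0.0976

Given the total, each event is independently from source α with probability p = λ_α/(λ_α+λ_β) = 3.8/8.7 ≈ 0.4368.
So K ~ Binomial(7, 3.8/8.7): P(K = 1) = C(7,1) · (3.8/8.7)^1 · (4.9/8.7)^6 ≈ 0.0976.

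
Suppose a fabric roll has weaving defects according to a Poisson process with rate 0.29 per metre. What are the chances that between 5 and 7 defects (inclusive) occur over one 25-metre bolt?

0.4101

Over the interval, μ = 0.29 × 25 = 7.25 (a 25-metre bolt = 25 metres).
P(5 ≤ N ≤ 7) = Σ_{j=5}^{7} e^(−7.25) · 7.25^j/j! ≈ 0.4101.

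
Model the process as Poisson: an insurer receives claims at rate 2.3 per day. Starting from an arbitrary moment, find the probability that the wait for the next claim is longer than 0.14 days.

0.7247

The wait for the next event is exponential with rate λ = 2.3 per day.
P(T > 0.14) = e^(−λt) = e^(−2.3 × 0.14) = e^(−0.322) ≈ 0.7247.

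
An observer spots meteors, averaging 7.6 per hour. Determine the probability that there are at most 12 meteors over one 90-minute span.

0.6442

Over the interval, μ = 7.6 × 1.5 = 11.4 (a 90-minute span = 1.5 hours).
P(N ≤ 12) = Σ_{j=0}^{12} e^(−μ) μ^j/j! ≈ 0.6442.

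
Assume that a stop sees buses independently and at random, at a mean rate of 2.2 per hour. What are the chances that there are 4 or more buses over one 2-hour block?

Over the interval, μ = 2.2 × 2 = 4.4 (a 2-hour block = 2 hours).
P(N ≥ 4) = 1 − P(N ≤ 3) = 1 − Σ_{j=0}^{3} e^(−μ) μ^j/j! ≈ 0.6406.

0.6406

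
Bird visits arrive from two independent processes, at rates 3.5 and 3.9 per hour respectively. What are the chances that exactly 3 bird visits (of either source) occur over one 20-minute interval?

Independent Poisson processes superpose: combined rate λ = 3.5 + 3.9 = 7.4 per hour.
Over the interval, μ = 7.4 × 1/3 ≈ 2.46667 (a 20-minute interval = 1/3 hours).
P(N = 3) = e^(−2.46667) · 2.46667^3/3! ≈ 0.2123.

0.2123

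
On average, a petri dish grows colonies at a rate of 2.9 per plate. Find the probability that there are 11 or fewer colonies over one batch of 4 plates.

Over the interval, μ = 2.9 × 4 = 11.6 (a batch of 4 plates = 4 plates).
P(N ≤ 11) = Σ_{j=0}^{11} e^(−μ) μ^j/j! ≈ 0.5080.

0.5080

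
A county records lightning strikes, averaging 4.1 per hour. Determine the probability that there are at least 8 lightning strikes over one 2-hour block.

Over the interval, μ = 4.1 × 2 = 8.2 (a 2-hour block = 2 hours).
P(N ≥ 8) = 1 − P(N ≤ 7) = 1 − Σ_{j=0}^{7} e^(−μ) μ^j/j! ≈ 0.5746.

0.5746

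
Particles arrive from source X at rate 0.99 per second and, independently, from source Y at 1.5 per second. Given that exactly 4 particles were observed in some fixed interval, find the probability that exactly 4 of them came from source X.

Given the total, each event is independently from source X with probability p = λ_X/(λ_X+λ_Y) = 0.99/2.49 ≈ 0.3976.
So K ~ Binomial(4, 0.99/2.49): P(K = 4) = C(4,4) · (0.99/2.49)^4 · (1.5/2.49)^0 ≈ 0.0250.

0.0250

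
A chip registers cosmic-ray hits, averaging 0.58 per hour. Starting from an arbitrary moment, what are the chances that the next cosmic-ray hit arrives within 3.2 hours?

Inter-arrival times are exponential with rate λ = 0.58 per hour.
P(T ≤ 3.2) = 1 − e^(−λt) = 1 − e^(−0.58 × 3.2) = 1 − e^(−1.856) ≈ 0.8437.

0.8437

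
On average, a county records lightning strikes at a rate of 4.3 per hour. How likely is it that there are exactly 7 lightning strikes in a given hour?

0.0732

With mean μ = 4.3 per hour,
P(N = 7) = e^(−μ) μ^7/7! = e^(−4.3) · 4.3^7/5040 ≈ 0.0732.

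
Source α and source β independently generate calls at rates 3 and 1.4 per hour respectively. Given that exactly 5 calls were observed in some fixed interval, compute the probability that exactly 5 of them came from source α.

0.1473

Given the total, each event is independently from source α with probability p = λ_α/(λ_α+λ_β) = 3/4.4 ≈ 0.6818.
So K ~ Binomial(5, 3/4.4): P(K = 5) = C(5,5) · (3/4.4)^5 · (1.4/4.4)^0 ≈ 0.1473.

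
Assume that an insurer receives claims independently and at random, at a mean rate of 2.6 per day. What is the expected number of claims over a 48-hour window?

E[N] = λt = 2.6 × 2 = 5.2 (a 48-hour window = 2 days).

5.2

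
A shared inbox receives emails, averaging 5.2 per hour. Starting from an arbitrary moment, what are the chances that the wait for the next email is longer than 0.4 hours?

The wait for the next event is exponential with rate λ = 5.2 per hour.
P(T > 0.4) = e^(−λt) = e^(−5.2 × 0.4) = e^(−2.08) ≈ 0.1249.

0.1249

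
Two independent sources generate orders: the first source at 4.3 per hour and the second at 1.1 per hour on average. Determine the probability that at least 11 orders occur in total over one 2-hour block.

Independent Poisson processes superpose: combined rate λ = 4.3 + 1.1 = 5.4 per hour.
Over the interval, μ = 5.4 × 2 = 10.8 (a 2-hour block = 2 hours).
P(N ≥ 11) = 1 − P(N ≤ 10) ≈ 0.5160.

0.5160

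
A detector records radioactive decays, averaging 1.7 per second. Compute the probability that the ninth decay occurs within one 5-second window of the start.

Over the interval, μ = 1.7 × 5 = 8.5 (a 5-second window = 5 seconds).
The ninth arrival falls in the interval iff at least 9 events occur there: P(S_9 ≤ t) = P(N ≥ 9) = 1 − P(N ≤ 8) ≈ 0.4769.

0.4769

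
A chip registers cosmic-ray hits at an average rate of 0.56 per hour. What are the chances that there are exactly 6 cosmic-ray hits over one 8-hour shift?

0.1273

Over the interval, μ = 0.56 × 8 = 4.48 (an 8-hour shift = 8 hours).
P(N = 6) = e^(−μ) μ^6/6! = e^(−4.48) · 4.48^6/720 ≈ 0.1273.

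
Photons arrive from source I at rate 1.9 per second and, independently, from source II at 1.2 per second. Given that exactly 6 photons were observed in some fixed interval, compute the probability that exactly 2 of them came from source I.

Given the total, each event is independently from source I with probability p = λ_I/(λ_I+λ_II) = 1.9/3.1 ≈ 0.6129.
So K ~ Binomial(6, 1.9/3.1): P(K = 2) = C(6,2) · (1.9/3.1)^2 · (1.2/3.1)^4 ≈ 0.1265.

0.1265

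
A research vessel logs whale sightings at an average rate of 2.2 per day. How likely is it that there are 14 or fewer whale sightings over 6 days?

Over the interval, μ = 2.2 × 6 = 13.2 (6 days).
P(N ≤ 14) = Σ_{j=0}^{14} e^(−μ) μ^j/j! ≈ 0.6546.

0.6546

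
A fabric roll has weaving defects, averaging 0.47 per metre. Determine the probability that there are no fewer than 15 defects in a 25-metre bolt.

0.2058

Over the interval, μ = 0.47 × 25 = 11.75 (a 25-metre bolt = 25 metres).
P(N ≥ 15) = 1 − P(N ≤ 14) = 1 − Σ_{j=0}^{14} e^(−μ) μ^j/j! ≈ 0.2058.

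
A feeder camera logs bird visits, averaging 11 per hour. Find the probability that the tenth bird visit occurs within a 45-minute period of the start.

Over the interval, μ = 11 × 0.75 = 8.25 (a 45-minute period = 0.75 hours).
The tenth arrival falls in the interval iff at least 10 events occur there: P(S_10 ≤ t) = P(N ≥ 10) = 1 − P(N ≤ 9) ≈ 0.3148.

0.3148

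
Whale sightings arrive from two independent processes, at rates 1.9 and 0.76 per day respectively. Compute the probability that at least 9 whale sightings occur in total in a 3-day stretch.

Independent Poisson processes superpose: combined rate λ = 1.9 + 0.76 = 2.66 per day.
Over the interval, μ = 2.66 × 3 = 7.98 (a 3-day stretch = 3 days).
P(N ≥ 9) = 1 − P(N ≤ 8) ≈ 0.4047.

0.4047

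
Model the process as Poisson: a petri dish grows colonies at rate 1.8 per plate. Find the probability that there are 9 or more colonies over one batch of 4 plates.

0.2973

Over the interval, μ = 1.8 × 4 = 7.2 (a batch of 4 plates = 4 plates).
P(N ≥ 9) = 1 − P(N ≤ 8) = 1 − Σ_{j=0}^{8} e^(−μ) μ^j/j! ≈ 0.2973.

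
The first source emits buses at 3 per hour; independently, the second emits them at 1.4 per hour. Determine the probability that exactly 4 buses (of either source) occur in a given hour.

0.1917

Independent Poisson processes superpose: combined rate λ = 3 + 1.4 = 4.4 per hour.
So μ = 4.4.
P(N = 4) = e^(−4.4) · 4.4^4/4! ≈ 0.1917.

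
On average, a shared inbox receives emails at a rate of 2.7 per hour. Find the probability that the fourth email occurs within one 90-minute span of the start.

Over the interval, μ = 2.7 × 1.5 = 4.05 (a 90-minute span = 1.5 hours).
The fourth arrival falls in the interval iff at least 4 events occur there: P(S_4 ≤ t) = P(N ≥ 4) = 1 − P(N ≤ 3) ≈ 0.5762.

0.5762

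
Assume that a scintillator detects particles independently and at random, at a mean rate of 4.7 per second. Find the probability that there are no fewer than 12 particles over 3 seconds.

Over the interval, μ = 4.7 × 3 = 14.1 (3 seconds).
P(N ≥ 12) = 1 − P(N ≤ 11) = 1 − Σ_{j=0}^{11} e^(−μ) μ^j/j! ≈ 0.7483.

0.7483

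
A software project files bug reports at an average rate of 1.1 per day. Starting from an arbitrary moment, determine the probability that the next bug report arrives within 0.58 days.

Inter-arrival times are exponential with rate λ = 1.1 per day.
P(T ≤ 0.58) = 1 − e^(−λt) = 1 − e^(−1.1 × 0.58) = 1 − e^(−0.638) ≈ 0.4717.

0.4717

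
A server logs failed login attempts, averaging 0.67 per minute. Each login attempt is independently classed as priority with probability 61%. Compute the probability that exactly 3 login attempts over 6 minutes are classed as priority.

0.2116

Thinning: the login attempts that are classed as priority themselves form a Poisson process with rate 0.61 × 0.67 = 0.4087 per minute.
Over the interval, μ = 0.4087 × 6 = 2.4522 (6 minutes).
P(N = 3) = e^(−2.4522) · 2.4522^3/3! ≈ 0.2116.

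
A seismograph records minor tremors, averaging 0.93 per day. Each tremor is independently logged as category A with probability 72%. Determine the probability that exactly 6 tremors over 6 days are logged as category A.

0.1051

Thinning: the tremors that are logged as category A themselves form a Poisson process with rate 0.72 × 0.93 = 0.6696 per day.
Over the interval, μ = 0.6696 × 6 = 4.0176 (6 days).
P(N = 6) = e^(−4.0176) · 4.0176^6/6! ≈ 0.1051.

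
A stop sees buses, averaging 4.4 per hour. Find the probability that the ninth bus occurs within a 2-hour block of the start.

Over the interval, μ = 4.4 × 2 = 8.8 (a 2-hour block = 2 hours).
The ninth arrival falls in the interval iff at least 9 events occur there: P(S_9 ≤ t) = P(N ≥ 9) = 1 − P(N ≤ 8) ≈ 0.5177.

0.5177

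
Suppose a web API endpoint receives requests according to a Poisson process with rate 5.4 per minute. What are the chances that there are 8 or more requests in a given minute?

0.1783

With mean μ = 5.4 per minute,
P(N ≥ 8) = 1 − P(N ≤ 7) = 1 − Σ_{j=0}^{7} e^(−μ) μ^j/j! ≈ 0.1783.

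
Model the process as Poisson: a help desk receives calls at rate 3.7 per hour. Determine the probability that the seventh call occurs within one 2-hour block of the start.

Over the interval, μ = 3.7 × 2 = 7.4 (a 2-hour block = 2 hours).
The seventh arrival falls in the interval iff at least 7 events occur there: P(S_7 ≤ t) = P(N ≥ 7) = 1 − P(N ≤ 6) ≈ 0.6080.

0.6080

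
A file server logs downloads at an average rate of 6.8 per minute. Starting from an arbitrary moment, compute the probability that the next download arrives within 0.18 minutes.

0.7059

Inter-arrival times are exponential with rate λ = 6.8 per minute.
P(T ≤ 0.18) = 1 − e^(−λt) = 1 − e^(−6.8 × 0.18) = 1 − e^(−1.224) ≈ 0.7059.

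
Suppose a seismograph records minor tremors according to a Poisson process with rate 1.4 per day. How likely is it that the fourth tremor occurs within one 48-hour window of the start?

0.3081

Over the interval, μ = 1.4 × 2 = 2.8 (a 48-hour window = 2 days).
The fourth arrival falls in the interval iff at least 4 events occur there: P(S_4 ≤ t) = P(N ≥ 4) = 1 − P(N ≤ 3) ≈ 0.3081.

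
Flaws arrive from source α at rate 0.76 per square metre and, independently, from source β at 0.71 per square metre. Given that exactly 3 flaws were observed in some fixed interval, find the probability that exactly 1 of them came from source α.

Given the total, each event is independently from source α with probability p = λ_α/(λ_α+λ_β) = 0.76/1.47 ≈ 0.5170.
So K ~ Binomial(3, 0.76/1.47): P(K = 1) = C(3,1) · (0.76/1.47)^1 · (0.71/1.47)^2 ≈ 0.3618.

0.3618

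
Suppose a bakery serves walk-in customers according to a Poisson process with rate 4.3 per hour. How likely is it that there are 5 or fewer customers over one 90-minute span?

Over the interval, μ = 4.3 × 1.5 = 6.45 (a 90-minute span = 1.5 hours).
P(N ≤ 5) = Σ_{j=0}^{5} e^(−μ) μ^j/j! ≈ 0.3764.

0.3764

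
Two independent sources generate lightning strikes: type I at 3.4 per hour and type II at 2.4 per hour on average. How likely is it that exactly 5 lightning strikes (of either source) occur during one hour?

Independent Poisson processes superpose: combined rate λ = 3.4 + 2.4 = 5.8 per hour.
So μ = 5.8.
P(N = 5) = e^(−5.8) · 5.8^5/5! ≈ 0.1656.

0.1656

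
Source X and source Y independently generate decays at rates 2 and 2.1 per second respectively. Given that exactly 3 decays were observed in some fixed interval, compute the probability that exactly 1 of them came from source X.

Given the total, each event is independently from source X with probability p = λ_X/(λ_X+λ_Y) = 2/4.1 ≈ 0.4878.
So K ~ Binomial(3, 2/4.1): P(K = 1) = C(3,1) · (2/4.1)^1 · (2.1/4.1)^2 ≈ 0.3839.

0.3839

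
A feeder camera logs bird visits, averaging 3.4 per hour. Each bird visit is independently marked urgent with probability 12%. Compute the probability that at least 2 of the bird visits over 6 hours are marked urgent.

Thinning: the bird visits that are marked urgent themselves form a Poisson process with rate 0.12 × 3.4 = 0.408 per hour.
Over the interval, μ = 0.408 × 6 = 2.448 (6 hours).
P(N ≥ 2) = 1 − P(N ≤ 1) ≈ 0.7019.

0.7019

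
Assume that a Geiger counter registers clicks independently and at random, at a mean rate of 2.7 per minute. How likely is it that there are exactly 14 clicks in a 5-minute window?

0.1050

Over the interval, μ = 2.7 × 5 = 13.5 (a 5-minute window = 5 minutes).
P(N = 14) = e^(−μ) μ^14/14! = e^(−13.5) · 13.5^14/87178291200 ≈ 0.1050.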